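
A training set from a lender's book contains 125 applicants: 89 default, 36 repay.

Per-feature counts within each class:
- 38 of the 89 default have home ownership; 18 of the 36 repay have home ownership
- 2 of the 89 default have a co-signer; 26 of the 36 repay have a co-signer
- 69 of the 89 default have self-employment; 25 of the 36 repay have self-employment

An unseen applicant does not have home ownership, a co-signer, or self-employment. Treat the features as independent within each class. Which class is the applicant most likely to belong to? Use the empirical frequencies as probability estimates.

default

default: (89/125) × (51/89) × (87/89) × (20/89) ≈ 0.089625
repay: (36/125) × (18/36) × (10/36) × (11/36) ≈ 0.0122222
Highest score → default.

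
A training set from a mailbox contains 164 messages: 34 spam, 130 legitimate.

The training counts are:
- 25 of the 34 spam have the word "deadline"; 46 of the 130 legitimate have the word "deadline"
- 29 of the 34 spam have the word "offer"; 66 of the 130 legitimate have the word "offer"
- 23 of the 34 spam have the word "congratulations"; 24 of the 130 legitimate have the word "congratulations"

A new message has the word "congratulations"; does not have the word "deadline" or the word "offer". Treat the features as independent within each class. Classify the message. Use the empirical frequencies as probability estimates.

spam: (34/164) × (9/34) × (5/34) × (23/34) ≈ 0.00545932
legitimate: (130/164) × (84/130) × (64/130) × (24/130) ≈ 0.0465522
Highest score → legitimate.

legitimate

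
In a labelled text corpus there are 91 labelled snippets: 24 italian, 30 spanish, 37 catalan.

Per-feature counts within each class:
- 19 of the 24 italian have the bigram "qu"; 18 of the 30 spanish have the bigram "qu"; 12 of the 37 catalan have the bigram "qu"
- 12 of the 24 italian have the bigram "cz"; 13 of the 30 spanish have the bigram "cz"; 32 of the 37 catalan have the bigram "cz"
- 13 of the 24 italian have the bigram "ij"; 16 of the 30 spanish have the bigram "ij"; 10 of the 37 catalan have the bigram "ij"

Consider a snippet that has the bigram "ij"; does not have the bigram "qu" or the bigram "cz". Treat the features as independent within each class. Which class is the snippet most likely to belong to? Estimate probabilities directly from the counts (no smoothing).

italian: (24/91) × (5/24) × (12/24) × (13/24) ≈ 0.014881
spanish: (30/91) × (12/30) × (17/30) × (16/30) ≈ 0.0398535
catalan: (37/91) × (25/37) × (5/37) × (10/37) ≈ 0.0100338
Highest score → spanish.

spanish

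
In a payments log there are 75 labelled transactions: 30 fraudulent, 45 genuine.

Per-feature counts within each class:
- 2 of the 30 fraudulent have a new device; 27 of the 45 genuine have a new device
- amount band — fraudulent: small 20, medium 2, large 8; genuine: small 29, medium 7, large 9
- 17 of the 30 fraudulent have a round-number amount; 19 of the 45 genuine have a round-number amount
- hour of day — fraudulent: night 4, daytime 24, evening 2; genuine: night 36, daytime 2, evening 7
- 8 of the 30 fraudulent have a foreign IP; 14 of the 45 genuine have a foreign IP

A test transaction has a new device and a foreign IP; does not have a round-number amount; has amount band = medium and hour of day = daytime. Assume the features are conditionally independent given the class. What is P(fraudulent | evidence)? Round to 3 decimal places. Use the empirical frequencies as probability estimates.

fraudulent: (30/75) × (2/30) × (2/30) × (13/30) × (24/30) × (8/30) ≈ 0.000164346
genuine: (45/75) × (27/45) × (7/45) × (26/45) × (2/45) × (14/45) ≈ 0.000447385
P(fraudulent | x) = 0.000164346 / 0.000611731 ≈ 0.269

0.269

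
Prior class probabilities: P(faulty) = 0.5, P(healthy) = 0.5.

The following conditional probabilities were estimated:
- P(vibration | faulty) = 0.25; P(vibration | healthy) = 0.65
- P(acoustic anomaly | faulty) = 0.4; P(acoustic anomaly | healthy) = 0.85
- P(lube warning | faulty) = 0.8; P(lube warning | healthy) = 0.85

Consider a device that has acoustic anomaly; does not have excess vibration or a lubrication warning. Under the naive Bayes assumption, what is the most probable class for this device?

faulty: 0.5 × (1−0.25) × 0.4 × (1−0.8) = 0.03
healthy: 0.5 × (1−0.65) × 0.85 × (1−0.85) = 0.0223125
Highest score → faulty.

faulty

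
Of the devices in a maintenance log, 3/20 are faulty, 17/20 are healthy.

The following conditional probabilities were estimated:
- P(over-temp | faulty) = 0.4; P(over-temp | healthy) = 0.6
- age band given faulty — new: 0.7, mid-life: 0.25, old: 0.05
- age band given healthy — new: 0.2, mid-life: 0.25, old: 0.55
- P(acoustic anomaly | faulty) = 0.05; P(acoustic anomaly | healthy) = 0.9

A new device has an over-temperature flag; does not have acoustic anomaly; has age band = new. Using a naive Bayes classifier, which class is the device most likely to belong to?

faulty: 0.15 × 0.4 × 0.7 × (1−0.05) = 0.0399
healthy: 0.85 × 0.6 × 0.2 × (1−0.9) = 0.0102
Highest score → faulty.

faulty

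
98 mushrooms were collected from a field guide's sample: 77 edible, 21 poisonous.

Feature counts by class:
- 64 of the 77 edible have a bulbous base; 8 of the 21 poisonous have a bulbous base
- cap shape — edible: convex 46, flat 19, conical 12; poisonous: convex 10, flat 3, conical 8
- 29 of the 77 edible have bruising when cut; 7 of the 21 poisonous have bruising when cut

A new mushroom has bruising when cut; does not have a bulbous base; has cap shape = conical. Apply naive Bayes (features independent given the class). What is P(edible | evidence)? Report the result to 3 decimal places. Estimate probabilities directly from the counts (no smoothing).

edible: (77/98) × (13/77) × (12/77) × (29/77) ≈ 0.00778601
poisonous: (21/98) × (13/21) × (8/21) × (7/21) ≈ 0.0168448
P(edible | x) = 0.00778601 / 0.02463081 ≈ 0.316

0.316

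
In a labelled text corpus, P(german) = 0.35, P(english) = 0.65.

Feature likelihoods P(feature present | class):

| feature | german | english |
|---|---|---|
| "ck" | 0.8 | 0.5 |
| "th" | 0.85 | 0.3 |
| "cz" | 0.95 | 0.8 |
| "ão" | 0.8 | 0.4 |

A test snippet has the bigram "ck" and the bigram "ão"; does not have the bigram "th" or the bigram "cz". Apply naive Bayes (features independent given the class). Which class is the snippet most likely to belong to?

german: 0.35 × 0.8 × (1−0.85) × (1−0.95) × 0.8 = 0.00168
english: 0.65 × 0.5 × (1−0.3) × (1−0.8) × 0.4 = 0.0182
Highest score → english.

english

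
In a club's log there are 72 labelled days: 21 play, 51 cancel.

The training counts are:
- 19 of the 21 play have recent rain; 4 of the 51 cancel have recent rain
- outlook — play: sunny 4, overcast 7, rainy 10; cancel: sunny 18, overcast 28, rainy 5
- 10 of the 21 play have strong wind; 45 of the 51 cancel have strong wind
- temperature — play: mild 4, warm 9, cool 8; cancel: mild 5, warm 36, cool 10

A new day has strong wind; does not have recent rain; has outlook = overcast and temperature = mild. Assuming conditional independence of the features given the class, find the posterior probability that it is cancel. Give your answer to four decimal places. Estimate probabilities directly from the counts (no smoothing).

0.9736

play: (21/72) × (2/21) × (7/21) × (10/21) × (4/21) ≈ 0.000839842
cancel: (51/72) × (47/51) × (28/51) × (45/51) × (5/51) ≈ 0.0310024
P(cancel | x) = 0.0310024 / 0.031842242 ≈ 0.9736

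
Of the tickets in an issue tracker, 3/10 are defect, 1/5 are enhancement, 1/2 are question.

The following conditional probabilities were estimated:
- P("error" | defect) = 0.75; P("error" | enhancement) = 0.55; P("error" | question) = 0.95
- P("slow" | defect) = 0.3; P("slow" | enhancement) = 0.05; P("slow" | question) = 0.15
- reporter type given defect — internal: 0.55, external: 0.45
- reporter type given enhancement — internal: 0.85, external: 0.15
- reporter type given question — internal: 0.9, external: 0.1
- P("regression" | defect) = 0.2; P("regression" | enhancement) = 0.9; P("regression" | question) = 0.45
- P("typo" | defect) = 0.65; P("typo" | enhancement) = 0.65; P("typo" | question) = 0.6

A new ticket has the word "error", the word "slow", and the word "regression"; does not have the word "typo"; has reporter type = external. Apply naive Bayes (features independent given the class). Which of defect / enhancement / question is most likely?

defect

defect: 0.3 × 0.75 × 0.3 × 0.45 × 0.2 × (1−0.65) = 0.00212625
enhancement: 0.2 × 0.55 × 0.05 × 0.15 × 0.9 × (1−0.65) = 0.000259875
question: 0.5 × 0.95 × 0.15 × 0.1 × 0.45 × (1−0.6) = 0.0012825
Highest score → defect.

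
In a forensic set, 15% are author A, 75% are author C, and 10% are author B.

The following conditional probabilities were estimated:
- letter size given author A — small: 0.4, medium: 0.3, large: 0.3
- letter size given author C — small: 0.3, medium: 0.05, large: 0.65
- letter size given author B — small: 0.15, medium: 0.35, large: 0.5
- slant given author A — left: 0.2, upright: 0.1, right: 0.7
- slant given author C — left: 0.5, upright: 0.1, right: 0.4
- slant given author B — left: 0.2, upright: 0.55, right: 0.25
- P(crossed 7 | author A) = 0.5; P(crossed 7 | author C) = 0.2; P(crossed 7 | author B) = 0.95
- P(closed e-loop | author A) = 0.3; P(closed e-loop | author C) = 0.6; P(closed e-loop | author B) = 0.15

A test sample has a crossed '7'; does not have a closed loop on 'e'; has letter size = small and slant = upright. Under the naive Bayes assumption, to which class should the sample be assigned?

author A: 0.15 × 0.4 × 0.1 × 0.5 × (1−0.3) = 0.0021
author C: 0.75 × 0.3 × 0.1 × 0.2 × (1−0.6) = 0.0018
author B: 0.1 × 0.15 × 0.55 × 0.95 × (1−0.15) = 0.006661875
Highest score → author B.

author B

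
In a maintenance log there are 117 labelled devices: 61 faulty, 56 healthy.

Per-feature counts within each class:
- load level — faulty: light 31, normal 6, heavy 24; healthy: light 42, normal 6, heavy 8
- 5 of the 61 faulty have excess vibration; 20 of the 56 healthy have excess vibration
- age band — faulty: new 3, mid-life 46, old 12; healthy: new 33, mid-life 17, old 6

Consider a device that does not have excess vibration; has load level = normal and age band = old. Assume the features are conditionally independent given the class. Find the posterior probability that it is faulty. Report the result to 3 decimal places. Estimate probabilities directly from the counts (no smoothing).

0.724

faulty: (61/117) × (6/61) × (56/61) × (12/61) ≈ 0.00926136
healthy: (56/117) × (6/56) × (36/56) × (6/56) ≈ 0.00353218
P(faulty | x) = 0.00926136 / 0.01279354 ≈ 0.724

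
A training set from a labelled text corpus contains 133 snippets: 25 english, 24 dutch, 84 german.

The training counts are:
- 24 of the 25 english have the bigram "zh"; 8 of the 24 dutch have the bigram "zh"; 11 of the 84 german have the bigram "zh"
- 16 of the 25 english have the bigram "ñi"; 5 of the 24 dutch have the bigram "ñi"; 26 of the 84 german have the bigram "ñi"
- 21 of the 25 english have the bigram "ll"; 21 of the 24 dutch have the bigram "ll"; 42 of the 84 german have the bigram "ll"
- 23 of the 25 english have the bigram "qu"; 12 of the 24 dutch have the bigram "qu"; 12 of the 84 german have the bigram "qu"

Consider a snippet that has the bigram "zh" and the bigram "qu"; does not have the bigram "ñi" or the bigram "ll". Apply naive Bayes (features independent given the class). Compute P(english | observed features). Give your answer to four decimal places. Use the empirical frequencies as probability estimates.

0.5754

english: (25/133) × (24/25) × (9/25) × (4/25) × (23/25) ≈ 0.00956247
dutch: (24/133) × (8/24) × (19/24) × (3/24) × (12/24) ≈ 0.00297619
german: (84/133) × (11/84) × (58/84) × (42/84) × (12/84) ≈ 0.00407908
P(english | x) = 0.00956247 / 0.01661774 ≈ 0.5754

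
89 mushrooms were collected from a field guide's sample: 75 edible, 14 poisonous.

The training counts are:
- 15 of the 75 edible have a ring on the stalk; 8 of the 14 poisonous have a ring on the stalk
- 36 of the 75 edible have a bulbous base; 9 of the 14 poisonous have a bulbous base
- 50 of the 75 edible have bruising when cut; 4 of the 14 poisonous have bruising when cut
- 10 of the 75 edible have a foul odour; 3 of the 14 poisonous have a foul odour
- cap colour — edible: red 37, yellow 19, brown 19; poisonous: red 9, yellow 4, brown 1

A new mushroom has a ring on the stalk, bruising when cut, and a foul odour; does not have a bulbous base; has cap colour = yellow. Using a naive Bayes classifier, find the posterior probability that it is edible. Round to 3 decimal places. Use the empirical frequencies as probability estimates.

edible: (75/89) × (15/75) × (39/75) × (50/75) × (10/75) × (19/75) ≈ 0.00197353
poisonous: (14/89) × (8/14) × (5/14) × (4/14) × (3/14) × (4/14) ≈ 0.000561564
P(edible | x) = 0.00197353 / 0.002535094 ≈ 0.778

0.778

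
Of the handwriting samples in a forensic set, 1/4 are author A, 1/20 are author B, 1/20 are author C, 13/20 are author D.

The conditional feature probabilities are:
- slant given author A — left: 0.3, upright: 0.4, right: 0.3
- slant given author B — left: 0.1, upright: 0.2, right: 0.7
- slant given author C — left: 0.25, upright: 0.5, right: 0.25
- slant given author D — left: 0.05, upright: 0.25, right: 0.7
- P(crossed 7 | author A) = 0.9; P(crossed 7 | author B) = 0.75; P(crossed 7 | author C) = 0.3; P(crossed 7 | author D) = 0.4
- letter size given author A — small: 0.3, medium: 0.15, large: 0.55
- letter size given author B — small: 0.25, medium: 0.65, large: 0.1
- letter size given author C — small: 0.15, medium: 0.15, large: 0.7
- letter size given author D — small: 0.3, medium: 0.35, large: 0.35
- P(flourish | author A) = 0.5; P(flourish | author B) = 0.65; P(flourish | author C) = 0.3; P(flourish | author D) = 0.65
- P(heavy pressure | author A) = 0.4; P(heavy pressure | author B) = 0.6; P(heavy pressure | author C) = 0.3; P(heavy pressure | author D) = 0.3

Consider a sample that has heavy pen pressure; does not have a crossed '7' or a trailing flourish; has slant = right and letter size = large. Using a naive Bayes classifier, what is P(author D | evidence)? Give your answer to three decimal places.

0.814

author A: 0.25 × 0.3 × (1−0.9) × 0.55 × (1−0.5) × 0.4 = 0.000825
author B: 0.05 × 0.7 × (1−0.75) × 0.1 × (1−0.65) × 0.6 = 0.00018375
author C: 0.05 × 0.25 × (1−0.3) × 0.7 × (1−0.3) × 0.3 = 0.00128625
author D: 0.65 × 0.7 × (1−0.4) × 0.35 × (1−0.65) × 0.3 = 0.01003275
P(author D | x) = 0.01003275 / 0.01232775 ≈ 0.814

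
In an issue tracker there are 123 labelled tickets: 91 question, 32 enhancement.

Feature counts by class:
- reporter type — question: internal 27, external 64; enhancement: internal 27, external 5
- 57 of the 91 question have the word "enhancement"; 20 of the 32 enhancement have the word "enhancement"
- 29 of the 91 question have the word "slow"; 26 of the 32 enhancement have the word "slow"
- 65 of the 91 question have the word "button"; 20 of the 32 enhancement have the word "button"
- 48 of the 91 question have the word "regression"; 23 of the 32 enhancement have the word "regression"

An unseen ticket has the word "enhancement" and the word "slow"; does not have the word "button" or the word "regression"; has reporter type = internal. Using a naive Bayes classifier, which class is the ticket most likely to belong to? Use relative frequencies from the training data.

question: (91/123) × (27/91) × (57/91) × (29/91) × (26/91) × (43/91) ≈ 0.00591572
enhancement: (32/123) × (27/32) × (20/32) × (26/32) × (12/32) × (9/32) ≈ 0.0117567
Highest score → enhancement.

enhancement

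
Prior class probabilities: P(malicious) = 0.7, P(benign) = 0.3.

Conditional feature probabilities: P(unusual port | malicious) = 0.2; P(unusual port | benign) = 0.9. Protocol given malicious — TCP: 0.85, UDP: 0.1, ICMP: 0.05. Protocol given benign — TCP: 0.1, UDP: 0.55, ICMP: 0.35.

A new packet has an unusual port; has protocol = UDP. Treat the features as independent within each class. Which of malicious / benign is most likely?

benign

malicious: 0.7 × 0.2 × 0.1 = 0.014
benign: 0.3 × 0.9 × 0.55 = 0.1485
Highest score → benign.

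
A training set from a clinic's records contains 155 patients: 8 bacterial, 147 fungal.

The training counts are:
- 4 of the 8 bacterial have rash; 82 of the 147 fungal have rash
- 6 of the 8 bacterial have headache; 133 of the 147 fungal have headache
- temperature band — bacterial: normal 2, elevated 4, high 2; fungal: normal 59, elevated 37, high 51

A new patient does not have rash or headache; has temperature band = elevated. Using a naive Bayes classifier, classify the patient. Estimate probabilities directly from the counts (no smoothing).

bacterial: (8/155) × (4/8) × (2/8) × (4/8) ≈ 0.00322581
fungal: (147/155) × (65/147) × (14/147) × (37/147) ≈ 0.0100526
Highest score → fungal.

fungal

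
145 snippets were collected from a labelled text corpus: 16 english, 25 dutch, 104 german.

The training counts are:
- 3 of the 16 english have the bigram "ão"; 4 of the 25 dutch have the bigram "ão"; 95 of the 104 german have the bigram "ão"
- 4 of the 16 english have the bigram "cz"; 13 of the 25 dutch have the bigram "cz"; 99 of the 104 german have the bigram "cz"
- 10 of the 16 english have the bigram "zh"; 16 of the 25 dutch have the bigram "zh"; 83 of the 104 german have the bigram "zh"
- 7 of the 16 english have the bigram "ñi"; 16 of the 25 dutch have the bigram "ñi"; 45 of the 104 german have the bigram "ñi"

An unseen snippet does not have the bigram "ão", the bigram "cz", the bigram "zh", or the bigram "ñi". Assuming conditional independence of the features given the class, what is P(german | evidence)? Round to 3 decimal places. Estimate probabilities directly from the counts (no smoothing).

0.015

english: (16/145) × (13/16) × (12/16) × (6/16) × (9/16) ≈ 0.0141837
dutch: (25/145) × (21/25) × (12/25) × (9/25) × (9/25) ≈ 0.00900943
german: (104/145) × (9/104) × (5/104) × (21/104) × (59/104) ≈ 0.000341834
P(german | x) = 0.000341834 / 0.023534964 ≈ 0.015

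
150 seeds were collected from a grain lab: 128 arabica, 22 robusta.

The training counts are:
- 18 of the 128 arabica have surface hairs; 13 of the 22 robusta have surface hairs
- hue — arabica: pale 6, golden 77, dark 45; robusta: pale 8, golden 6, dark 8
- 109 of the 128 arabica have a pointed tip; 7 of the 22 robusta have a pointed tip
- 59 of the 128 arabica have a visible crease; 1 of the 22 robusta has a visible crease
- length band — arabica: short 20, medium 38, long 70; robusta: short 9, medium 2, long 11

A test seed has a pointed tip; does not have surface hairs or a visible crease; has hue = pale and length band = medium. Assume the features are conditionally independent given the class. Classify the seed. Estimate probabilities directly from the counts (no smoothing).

arabica: (128/150) × (110/128) × (6/128) × (109/128) × (69/128) × (38/128) ≈ 0.00468459
robusta: (22/150) × (9/22) × (8/22) × (7/22) × (21/22) × (2/22) ≈ 0.000602418
Highest score → arabica.

arabica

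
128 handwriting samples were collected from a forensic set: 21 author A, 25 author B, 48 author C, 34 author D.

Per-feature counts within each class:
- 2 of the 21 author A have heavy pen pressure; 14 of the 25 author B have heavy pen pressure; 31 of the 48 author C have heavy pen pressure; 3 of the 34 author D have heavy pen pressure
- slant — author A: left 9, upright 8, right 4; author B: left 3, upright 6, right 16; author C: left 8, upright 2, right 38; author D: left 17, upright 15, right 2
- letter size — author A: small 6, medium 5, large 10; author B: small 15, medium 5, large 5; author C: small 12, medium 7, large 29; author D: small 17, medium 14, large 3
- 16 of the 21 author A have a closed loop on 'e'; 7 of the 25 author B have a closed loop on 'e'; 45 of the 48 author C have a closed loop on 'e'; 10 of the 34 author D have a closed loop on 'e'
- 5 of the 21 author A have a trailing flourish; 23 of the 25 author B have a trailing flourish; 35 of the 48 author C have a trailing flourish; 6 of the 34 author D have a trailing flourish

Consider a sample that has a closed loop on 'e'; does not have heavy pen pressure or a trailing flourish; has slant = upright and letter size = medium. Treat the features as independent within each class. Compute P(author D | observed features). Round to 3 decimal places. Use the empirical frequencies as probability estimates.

author A: (21/128) × (19/21) × (8/21) × (5/21) × (16/21) × (16/21) ≈ 0.00781567
author B: (25/128) × (11/25) × (6/25) × (5/25) × (7/25) × (2/25) = 0.0000924
author C: (48/128) × (17/48) × (2/48) × (7/48) × (45/48) × (13/48) ≈ 0.000204908
author D: (34/128) × (31/34) × (15/34) × (14/34) × (10/34) × (28/34) ≈ 0.0106565
P(author D | x) = 0.0106565 / 0.018769478 ≈ 0.568

0.568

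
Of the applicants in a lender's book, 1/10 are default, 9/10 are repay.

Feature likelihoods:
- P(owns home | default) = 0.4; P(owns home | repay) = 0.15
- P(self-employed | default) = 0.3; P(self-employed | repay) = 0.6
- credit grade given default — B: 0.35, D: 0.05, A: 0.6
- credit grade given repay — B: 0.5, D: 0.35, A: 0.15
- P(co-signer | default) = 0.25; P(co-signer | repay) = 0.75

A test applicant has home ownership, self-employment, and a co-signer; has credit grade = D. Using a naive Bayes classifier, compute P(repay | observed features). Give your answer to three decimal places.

default: 0.1 × 0.4 × 0.3 × 0.05 × 0.25 = 0.00015
repay: 0.9 × 0.15 × 0.6 × 0.35 × 0.75 = 0.0212625
P(repay | x) = 0.0212625 / 0.0214125 ≈ 0.993

0.993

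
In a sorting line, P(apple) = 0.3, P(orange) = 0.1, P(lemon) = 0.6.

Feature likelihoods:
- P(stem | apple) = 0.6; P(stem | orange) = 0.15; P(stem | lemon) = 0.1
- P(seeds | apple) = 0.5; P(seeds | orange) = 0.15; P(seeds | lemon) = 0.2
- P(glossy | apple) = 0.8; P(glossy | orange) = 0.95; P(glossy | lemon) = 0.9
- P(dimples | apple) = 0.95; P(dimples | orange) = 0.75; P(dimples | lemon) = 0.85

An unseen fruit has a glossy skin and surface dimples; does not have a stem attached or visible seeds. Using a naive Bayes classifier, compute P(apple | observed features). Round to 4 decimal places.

apple: 0.3 × (1−0.6) × (1−0.5) × 0.8 × 0.95 = 0.0456
orange: 0.1 × (1−0.15) × (1−0.15) × 0.95 × 0.75 = 0.051478125
lemon: 0.6 × (1−0.1) × (1−0.2) × 0.9 × 0.85 = 0.33048
P(apple | x) = 0.0456 / 0.427558125 ≈ 0.1067

0.1067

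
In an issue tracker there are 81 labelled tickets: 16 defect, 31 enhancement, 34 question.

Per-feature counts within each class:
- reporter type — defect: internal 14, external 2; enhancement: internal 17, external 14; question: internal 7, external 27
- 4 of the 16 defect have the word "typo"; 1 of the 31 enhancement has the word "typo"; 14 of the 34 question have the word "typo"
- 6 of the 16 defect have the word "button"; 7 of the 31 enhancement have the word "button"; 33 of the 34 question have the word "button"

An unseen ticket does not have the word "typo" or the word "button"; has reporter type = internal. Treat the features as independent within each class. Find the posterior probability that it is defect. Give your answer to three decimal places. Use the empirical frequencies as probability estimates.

0.338

defect: (16/81) × (14/16) × (12/16) × (10/16) ≈ 0.0810185
enhancement: (31/81) × (17/31) × (30/31) × (24/31) ≈ 0.157244
question: (34/81) × (7/34) × (20/34) × (1/34) ≈ 0.00149515
P(defect | x) = 0.0810185 / 0.23975765 ≈ 0.338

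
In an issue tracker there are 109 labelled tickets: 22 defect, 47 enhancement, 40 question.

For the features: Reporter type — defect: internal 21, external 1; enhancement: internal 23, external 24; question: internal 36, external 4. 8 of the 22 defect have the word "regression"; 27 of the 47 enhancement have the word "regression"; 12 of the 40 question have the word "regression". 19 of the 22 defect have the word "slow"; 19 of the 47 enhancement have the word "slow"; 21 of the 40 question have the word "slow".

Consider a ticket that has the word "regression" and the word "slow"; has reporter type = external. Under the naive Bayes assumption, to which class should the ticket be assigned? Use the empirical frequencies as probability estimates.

enhancement

defect: (22/109) × (1/22) × (8/22) × (19/22) ≈ 0.00288119
enhancement: (47/109) × (24/47) × (27/47) × (19/47) ≈ 0.0511336
question: (40/109) × (4/40) × (12/40) × (21/40) ≈ 0.00577982
Highest score → enhancement.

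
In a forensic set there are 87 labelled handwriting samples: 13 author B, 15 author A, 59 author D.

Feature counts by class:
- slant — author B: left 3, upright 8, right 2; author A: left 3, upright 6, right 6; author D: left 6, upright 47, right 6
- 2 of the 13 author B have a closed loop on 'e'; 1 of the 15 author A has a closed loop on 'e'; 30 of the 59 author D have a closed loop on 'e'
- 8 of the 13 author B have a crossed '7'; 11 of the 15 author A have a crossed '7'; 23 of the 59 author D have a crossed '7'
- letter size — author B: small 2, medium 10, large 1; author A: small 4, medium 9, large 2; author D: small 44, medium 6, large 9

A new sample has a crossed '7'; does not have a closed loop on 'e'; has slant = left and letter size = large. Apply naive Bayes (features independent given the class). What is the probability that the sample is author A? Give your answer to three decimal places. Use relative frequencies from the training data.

0.481

author B: (13/87) × (3/13) × (11/13) × (8/13) × (1/13) ≈ 0.00138119
author A: (15/87) × (3/15) × (14/15) × (11/15) × (2/15) ≈ 0.00314687
author D: (59/87) × (6/59) × (29/59) × (23/59) × (9/59) ≈ 0.00201579
P(author A | x) = 0.00314687 / 0.00654385 ≈ 0.481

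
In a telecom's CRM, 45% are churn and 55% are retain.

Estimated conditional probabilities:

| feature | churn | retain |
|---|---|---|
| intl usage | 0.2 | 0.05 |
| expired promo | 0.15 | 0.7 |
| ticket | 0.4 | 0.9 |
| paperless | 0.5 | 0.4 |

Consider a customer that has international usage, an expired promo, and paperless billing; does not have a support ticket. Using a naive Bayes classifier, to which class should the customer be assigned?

churn: 0.45 × 0.2 × 0.15 × (1−0.4) × 0.5 = 0.00405
retain: 0.55 × 0.05 × 0.7 × (1−0.9) × 0.4 = 0.00077
Highest score → churn.

churn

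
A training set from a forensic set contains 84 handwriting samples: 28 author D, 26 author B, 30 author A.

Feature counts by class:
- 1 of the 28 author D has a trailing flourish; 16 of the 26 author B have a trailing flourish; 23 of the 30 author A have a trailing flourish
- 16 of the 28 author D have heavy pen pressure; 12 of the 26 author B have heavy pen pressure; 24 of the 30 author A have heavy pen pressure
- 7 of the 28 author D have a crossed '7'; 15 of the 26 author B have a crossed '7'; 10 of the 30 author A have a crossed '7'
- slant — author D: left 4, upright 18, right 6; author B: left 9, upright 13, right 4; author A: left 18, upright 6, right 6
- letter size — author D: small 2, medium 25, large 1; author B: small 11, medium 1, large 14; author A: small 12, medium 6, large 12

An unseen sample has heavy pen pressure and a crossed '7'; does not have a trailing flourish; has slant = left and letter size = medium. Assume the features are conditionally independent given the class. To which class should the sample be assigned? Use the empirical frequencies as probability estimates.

author D

author D: (28/84) × (27/28) × (16/28) × (7/28) × (4/28) × (25/28) ≈ 0.00585693
author B: (26/84) × (10/26) × (12/26) × (15/26) × (9/26) × (1/26) ≈ 0.000422029
author A: (30/84) × (7/30) × (24/30) × (10/30) × (18/30) × (6/30) ≈ 0.00266667
Highest score → author D.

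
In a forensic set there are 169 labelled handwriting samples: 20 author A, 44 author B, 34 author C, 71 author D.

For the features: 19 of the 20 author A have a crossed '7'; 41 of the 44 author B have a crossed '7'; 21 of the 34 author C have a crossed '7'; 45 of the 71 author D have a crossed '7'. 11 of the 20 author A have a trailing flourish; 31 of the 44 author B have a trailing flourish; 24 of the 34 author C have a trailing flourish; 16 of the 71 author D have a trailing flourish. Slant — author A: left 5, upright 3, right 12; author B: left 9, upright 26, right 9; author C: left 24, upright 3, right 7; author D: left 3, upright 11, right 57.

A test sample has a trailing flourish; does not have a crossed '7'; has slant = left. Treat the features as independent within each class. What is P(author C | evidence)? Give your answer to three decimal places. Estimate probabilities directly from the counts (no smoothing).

0.888

author A: (20/169) × (1/20) × (11/20) × (5/20) ≈ 0.000813609
author B: (44/169) × (3/44) × (31/44) × (9/44) ≈ 0.00255819
author C: (34/169) × (13/34) × (24/34) × (24/34) ≈ 0.0383285
author D: (71/169) × (26/71) × (16/71) × (3/71) ≈ 0.00146491
P(author C | x) = 0.0383285 / 0.043165209 ≈ 0.888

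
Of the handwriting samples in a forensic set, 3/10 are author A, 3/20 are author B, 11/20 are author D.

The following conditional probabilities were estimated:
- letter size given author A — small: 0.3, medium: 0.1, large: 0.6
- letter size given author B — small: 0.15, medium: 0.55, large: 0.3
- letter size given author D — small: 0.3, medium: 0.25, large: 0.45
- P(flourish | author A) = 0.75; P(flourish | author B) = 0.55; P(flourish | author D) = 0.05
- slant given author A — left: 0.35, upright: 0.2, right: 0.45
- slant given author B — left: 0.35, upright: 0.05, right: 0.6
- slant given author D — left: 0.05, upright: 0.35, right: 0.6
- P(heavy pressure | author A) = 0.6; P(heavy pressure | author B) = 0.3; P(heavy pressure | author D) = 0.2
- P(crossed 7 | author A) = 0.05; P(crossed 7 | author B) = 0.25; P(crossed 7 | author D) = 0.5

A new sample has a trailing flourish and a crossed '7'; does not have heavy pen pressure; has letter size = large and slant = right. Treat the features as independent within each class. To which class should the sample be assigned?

author D

author A: 0.3 × 0.6 × 0.75 × 0.45 × (1−0.6) × 0.05 = 0.001215
author B: 0.15 × 0.3 × 0.55 × 0.6 × (1−0.3) × 0.25 = 0.00259875
author D: 0.55 × 0.45 × 0.05 × 0.6 × (1−0.2) × 0.5 = 0.00297
Highest score → author D.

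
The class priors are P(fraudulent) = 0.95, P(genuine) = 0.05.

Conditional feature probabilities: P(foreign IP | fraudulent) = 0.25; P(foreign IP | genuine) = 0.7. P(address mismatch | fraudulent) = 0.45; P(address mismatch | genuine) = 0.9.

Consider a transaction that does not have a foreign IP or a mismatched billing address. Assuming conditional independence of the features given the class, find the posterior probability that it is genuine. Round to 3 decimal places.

0.004

fraudulent: 0.95 × (1−0.25) × (1−0.45) = 0.391875
genuine: 0.05 × (1−0.7) × (1−0.9) = 0.0015
P(genuine | x) = 0.0015 / 0.393375 ≈ 0.004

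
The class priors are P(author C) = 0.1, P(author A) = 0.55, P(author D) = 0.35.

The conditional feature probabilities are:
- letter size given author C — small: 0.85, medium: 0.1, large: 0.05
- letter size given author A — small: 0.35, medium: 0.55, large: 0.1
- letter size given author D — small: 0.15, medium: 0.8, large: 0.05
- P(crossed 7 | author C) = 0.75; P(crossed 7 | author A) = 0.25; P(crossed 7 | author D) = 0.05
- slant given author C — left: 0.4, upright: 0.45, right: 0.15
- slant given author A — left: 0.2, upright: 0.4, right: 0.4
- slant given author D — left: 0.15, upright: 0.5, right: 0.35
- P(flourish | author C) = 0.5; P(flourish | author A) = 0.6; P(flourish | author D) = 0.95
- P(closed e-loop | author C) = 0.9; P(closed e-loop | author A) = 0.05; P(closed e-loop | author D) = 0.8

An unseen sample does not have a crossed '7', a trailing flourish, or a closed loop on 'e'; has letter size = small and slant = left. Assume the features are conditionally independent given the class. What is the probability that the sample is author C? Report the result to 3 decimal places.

0.037

author C: 0.1 × 0.85 × (1−0.75) × 0.4 × (1−0.5) × (1−0.9) = 0.000425
author A: 0.55 × 0.35 × (1−0.25) × 0.2 × (1−0.6) × (1−0.05) = 0.0109725
author D: 0.35 × 0.15 × (1−0.05) × 0.15 × (1−0.95) × (1−0.8) = 0.0000748125
P(author C | x) = 0.000425 / 0.0114723125 ≈ 0.037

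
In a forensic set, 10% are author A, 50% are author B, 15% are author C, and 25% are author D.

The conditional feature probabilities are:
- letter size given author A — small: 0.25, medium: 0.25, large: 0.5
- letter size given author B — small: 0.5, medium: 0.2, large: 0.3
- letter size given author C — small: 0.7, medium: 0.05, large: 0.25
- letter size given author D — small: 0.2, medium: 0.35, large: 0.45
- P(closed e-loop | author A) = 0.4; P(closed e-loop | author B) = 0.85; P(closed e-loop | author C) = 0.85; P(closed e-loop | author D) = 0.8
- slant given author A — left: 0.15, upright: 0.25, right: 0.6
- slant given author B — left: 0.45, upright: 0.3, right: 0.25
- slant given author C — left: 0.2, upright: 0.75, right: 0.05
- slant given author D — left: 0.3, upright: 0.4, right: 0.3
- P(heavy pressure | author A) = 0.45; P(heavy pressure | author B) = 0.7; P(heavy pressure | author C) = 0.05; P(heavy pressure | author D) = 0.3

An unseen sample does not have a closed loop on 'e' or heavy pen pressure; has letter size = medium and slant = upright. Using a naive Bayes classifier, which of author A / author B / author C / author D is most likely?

author A: 0.1 × 0.25 × (1−0.4) × 0.25 × (1−0.45) = 0.0020625
author B: 0.5 × 0.2 × (1−0.85) × 0.3 × (1−0.7) = 0.00135
author C: 0.15 × 0.05 × (1−0.85) × 0.75 × (1−0.05) = 0.0008015625
author D: 0.25 × 0.35 × (1−0.8) × 0.4 × (1−0.3) = 0.0049
Highest score → author D.

author D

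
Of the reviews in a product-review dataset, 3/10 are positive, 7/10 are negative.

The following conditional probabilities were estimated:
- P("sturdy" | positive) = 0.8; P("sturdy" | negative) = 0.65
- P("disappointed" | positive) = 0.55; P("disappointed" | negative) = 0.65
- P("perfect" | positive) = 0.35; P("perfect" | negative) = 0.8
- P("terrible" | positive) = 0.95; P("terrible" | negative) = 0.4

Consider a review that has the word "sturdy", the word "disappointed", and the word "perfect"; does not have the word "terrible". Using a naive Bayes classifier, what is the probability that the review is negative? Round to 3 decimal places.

positive: 0.3 × 0.8 × 0.55 × 0.35 × (1−0.95) = 0.00231
negative: 0.7 × 0.65 × 0.65 × 0.8 × (1−0.4) = 0.14196
P(negative | x) = 0.14196 / 0.14427 ≈ 0.984

0.984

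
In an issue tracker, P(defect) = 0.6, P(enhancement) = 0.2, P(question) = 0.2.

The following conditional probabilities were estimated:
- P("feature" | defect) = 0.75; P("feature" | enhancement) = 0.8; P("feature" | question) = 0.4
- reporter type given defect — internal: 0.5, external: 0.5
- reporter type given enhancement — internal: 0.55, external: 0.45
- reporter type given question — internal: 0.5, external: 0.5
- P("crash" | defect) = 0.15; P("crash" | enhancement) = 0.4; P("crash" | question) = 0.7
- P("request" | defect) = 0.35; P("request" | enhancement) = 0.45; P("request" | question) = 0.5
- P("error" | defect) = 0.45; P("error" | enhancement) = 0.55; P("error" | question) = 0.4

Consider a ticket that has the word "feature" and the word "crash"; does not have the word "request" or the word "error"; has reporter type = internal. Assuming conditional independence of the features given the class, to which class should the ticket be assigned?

defect

defect: 0.6 × 0.75 × 0.5 × 0.15 × (1−0.35) × (1−0.45) = 0.012065625
enhancement: 0.2 × 0.8 × 0.55 × 0.4 × (1−0.45) × (1−0.55) = 0.008712
question: 0.2 × 0.4 × 0.5 × 0.7 × (1−0.5) × (1−0.4) = 0.0084
Highest score → defect.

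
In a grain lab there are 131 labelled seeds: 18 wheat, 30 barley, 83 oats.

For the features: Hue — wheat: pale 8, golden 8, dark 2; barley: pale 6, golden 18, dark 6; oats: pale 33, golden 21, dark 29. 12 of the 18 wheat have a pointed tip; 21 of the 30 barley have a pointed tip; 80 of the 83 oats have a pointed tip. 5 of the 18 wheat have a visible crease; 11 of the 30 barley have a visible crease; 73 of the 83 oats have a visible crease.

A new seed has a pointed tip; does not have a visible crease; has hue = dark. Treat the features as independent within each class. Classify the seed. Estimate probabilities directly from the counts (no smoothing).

wheat: (18/131) × (2/18) × (12/18) × (13/18) ≈ 0.00735086
barley: (30/131) × (6/30) × (21/30) × (19/30) ≈ 0.0203053
oats: (83/131) × (29/83) × (80/83) × (10/83) ≈ 0.0257075
Highest score → oats.

oats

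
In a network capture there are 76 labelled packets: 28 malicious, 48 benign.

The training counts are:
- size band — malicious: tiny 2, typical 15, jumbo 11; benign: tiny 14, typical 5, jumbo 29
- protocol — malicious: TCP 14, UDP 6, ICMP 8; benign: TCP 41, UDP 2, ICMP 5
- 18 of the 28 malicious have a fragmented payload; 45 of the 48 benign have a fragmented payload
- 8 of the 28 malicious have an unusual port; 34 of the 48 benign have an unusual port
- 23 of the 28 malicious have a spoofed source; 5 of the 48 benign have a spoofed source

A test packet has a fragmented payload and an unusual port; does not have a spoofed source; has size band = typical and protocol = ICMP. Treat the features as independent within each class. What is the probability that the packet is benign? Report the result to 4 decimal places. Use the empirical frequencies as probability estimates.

0.6879

malicious: (28/76) × (15/28) × (8/28) × (18/28) × (8/28) × (5/28) ≈ 0.00184956
benign: (48/76) × (5/48) × (5/48) × (45/48) × (34/48) × (43/48) ≈ 0.00407682
P(benign | x) = 0.00407682 / 0.00592638 ≈ 0.6879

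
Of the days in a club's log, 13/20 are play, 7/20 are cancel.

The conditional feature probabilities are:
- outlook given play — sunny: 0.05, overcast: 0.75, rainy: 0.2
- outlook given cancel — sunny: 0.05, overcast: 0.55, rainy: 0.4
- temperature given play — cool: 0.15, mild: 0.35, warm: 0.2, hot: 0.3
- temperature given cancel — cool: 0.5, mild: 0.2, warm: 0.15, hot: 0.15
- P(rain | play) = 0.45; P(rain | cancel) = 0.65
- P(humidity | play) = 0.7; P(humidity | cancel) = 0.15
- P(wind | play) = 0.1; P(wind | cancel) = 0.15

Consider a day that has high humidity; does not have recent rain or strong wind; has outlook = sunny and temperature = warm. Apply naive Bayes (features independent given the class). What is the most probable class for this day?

play

play: 0.65 × 0.05 × 0.2 × (1−0.45) × 0.7 × (1−0.1) = 0.00225225
cancel: 0.35 × 0.05 × 0.15 × (1−0.65) × 0.15 × (1−0.15) = 0.000117140625
Highest score → play.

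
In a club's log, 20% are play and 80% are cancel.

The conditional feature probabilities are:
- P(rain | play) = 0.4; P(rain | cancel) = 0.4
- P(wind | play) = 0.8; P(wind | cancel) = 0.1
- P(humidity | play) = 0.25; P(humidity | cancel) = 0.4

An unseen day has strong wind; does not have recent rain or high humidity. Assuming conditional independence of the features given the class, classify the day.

play: 0.2 × (1−0.4) × 0.8 × (1−0.25) = 0.072
cancel: 0.8 × (1−0.4) × 0.1 × (1−0.4) = 0.0288
Highest score → play.

play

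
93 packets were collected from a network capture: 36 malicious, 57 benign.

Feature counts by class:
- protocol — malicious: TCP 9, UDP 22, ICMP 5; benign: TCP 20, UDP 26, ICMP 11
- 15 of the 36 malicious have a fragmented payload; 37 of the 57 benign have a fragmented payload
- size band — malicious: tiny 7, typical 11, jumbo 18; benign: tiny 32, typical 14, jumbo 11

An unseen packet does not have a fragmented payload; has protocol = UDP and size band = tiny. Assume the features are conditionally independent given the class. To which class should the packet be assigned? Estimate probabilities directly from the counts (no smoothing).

benign

malicious: (36/93) × (22/36) × (21/36) × (7/36) ≈ 0.0268319
benign: (57/93) × (26/57) × (20/57) × (32/57) ≈ 0.0550707
Highest score → benign.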